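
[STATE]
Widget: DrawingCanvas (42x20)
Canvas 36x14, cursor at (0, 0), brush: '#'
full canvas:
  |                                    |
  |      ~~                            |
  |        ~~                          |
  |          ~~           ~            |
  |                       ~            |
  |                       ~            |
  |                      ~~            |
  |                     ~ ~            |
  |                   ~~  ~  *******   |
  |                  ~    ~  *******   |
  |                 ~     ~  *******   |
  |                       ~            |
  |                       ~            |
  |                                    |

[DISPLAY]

+                                         
      ~~                                  
        ~~                                
          ~~           ~                  
                       ~                  
                       ~                  
                      ~~                  
                     ~ ~                  
                   ~~  ~  *******         
                  ~    ~  *******         
                 ~     ~  *******         
                       ~                  
                       ~                  
                                          
                                          
                                          
                                          
                                          
                                          
                                          


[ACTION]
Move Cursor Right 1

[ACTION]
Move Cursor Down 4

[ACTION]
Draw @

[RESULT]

                                          
      ~~                                  
        ~~                                
          ~~           ~                  
 @                     ~                  
                       ~                  
                      ~~                  
                     ~ ~                  
                   ~~  ~  *******         
                  ~    ~  *******         
                 ~     ~  *******         
                       ~                  
                       ~                  
                                          
                                          
                                          
                                          
                                          
                                          
                                          


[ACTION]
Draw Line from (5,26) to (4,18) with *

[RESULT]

                                          
      ~~                                  
        ~~                                
          ~~           ~                  
 @                **** ~                  
                      *****               
                      ~~                  
                     ~ ~                  
                   ~~  ~  *******         
                  ~    ~  *******         
                 ~     ~  *******         
                       ~                  
                       ~                  
                                          
                                          
                                          
                                          
                                          
                                          
                                          


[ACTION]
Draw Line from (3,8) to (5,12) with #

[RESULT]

                                          
      ~~                                  
        ~~                                
        ##~~           ~                  
 @        ##      **** ~                  
            #         *****               
                      ~~                  
                     ~ ~                  
                   ~~  ~  *******         
                  ~    ~  *******         
                 ~     ~  *******         
                       ~                  
                       ~                  
                                          
                                          
                                          
                                          
                                          
                                          
                                          


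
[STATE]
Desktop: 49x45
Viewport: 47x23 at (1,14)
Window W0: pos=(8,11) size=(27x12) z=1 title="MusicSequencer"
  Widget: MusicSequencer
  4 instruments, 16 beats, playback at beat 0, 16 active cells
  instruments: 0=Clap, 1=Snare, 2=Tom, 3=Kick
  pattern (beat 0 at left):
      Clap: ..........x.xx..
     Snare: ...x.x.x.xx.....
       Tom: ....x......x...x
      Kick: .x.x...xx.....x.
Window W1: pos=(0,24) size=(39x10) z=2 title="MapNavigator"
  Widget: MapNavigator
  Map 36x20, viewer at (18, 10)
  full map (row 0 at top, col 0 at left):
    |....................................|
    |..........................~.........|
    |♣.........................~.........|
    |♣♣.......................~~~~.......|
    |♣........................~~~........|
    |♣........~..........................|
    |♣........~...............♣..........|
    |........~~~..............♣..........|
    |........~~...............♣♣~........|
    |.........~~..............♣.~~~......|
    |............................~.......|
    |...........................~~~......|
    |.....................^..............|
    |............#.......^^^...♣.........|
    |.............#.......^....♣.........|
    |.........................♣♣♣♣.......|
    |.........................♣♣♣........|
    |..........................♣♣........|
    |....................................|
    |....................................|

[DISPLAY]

       ┃      ▼123456789012345   ┃             
       ┃  Clap··········█·██··   ┃             
       ┃ Snare···█·█·█·██·····   ┃             
       ┃   Tom····█······█···█   ┃             
       ┃  Kick·█·█···██·····█·   ┃             
       ┃                         ┃             
       ┃                         ┃             
       ┃                         ┃             
       ┗━━━━━━━━━━━━━━━━━━━━━━━━━┛             
                                               
━━━━━━━━━━━━━━━━━━━━━━━━━━━━━━━━━━━━━┓         
 MapNavigator                        ┃         
─────────────────────────────────────┨         
........~~~..............♣.......... ┃         
........~~...............♣♣~........ ┃         
.........~~..............♣.~~~...... ┃         
..................@.........~....... ┃         
...........................~~~...... ┃         
.....................^.............. ┃         
━━━━━━━━━━━━━━━━━━━━━━━━━━━━━━━━━━━━━┛         
                                               
                                               
                                               


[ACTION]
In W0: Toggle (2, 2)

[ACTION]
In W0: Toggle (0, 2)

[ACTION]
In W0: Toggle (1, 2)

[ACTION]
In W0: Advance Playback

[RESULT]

       ┃      0▼23456789012345   ┃             
       ┃  Clap··█·······█·██··   ┃             
       ┃ Snare··██·█·█·██·····   ┃             
       ┃   Tom··█·█······█···█   ┃             
       ┃  Kick·█·█···██·····█·   ┃             
       ┃                         ┃             
       ┃                         ┃             
       ┃                         ┃             
       ┗━━━━━━━━━━━━━━━━━━━━━━━━━┛             
                                               
━━━━━━━━━━━━━━━━━━━━━━━━━━━━━━━━━━━━━┓         
 MapNavigator                        ┃         
─────────────────────────────────────┨         
........~~~..............♣.......... ┃         
........~~...............♣♣~........ ┃         
.........~~..............♣.~~~...... ┃         
..................@.........~....... ┃         
...........................~~~...... ┃         
.....................^.............. ┃         
━━━━━━━━━━━━━━━━━━━━━━━━━━━━━━━━━━━━━┛         
                                               
                                               
                                               


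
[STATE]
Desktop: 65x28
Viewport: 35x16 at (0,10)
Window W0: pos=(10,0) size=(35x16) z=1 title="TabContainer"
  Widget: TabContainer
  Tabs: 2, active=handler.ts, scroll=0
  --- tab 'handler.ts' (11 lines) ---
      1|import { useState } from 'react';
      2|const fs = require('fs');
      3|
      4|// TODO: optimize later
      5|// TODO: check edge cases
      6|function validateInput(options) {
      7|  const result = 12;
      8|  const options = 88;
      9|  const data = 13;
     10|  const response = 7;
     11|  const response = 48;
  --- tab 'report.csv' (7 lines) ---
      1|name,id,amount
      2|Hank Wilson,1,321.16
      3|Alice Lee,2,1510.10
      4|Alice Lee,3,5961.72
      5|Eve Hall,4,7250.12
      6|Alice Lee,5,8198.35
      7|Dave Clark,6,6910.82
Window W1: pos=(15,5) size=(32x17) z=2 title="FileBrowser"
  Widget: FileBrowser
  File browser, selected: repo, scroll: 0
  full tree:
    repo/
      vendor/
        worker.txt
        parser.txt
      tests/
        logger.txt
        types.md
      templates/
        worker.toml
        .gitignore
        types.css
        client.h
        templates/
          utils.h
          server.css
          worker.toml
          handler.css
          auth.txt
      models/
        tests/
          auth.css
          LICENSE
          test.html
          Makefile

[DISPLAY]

          ┃func┃    [+] tests/     
          ┃  co┃    [+] templates/ 
          ┃  co┃    [+] models/    
          ┃  co┃                   
          ┃  co┃                   
          ┗━━━━┃                   
               ┃                   
               ┃                   
               ┃                   
               ┃                   
               ┃                   
               ┗━━━━━━━━━━━━━━━━━━━
                                   
                                   
                                   
                                   


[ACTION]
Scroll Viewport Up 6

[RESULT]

          ┃────────────────────────
          ┃impo┏━━━━━━━━━━━━━━━━━━━
          ┃cons┃ FileBrowser       
          ┃    ┠───────────────────
          ┃// T┃> [-] repo/        
          ┃// T┃    [+] vendor/    
          ┃func┃    [+] tests/     
          ┃  co┃    [+] templates/ 
          ┃  co┃    [+] models/    
          ┃  co┃                   
          ┃  co┃                   
          ┗━━━━┃                   
               ┃                   
               ┃                   
               ┃                   
               ┃                   


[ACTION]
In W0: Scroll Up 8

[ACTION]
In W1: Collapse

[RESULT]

          ┃────────────────────────
          ┃impo┏━━━━━━━━━━━━━━━━━━━
          ┃cons┃ FileBrowser       
          ┃    ┠───────────────────
          ┃// T┃> [+] repo/        
          ┃// T┃                   
          ┃func┃                   
          ┃  co┃                   
          ┃  co┃                   
          ┃  co┃                   
          ┃  co┃                   
          ┗━━━━┃                   
               ┃                   
               ┃                   
               ┃                   
               ┃                   


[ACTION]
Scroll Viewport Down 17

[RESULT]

          ┃  co┃                   
          ┃  co┃                   
          ┃  co┃                   
          ┗━━━━┃                   
               ┃                   
               ┃                   
               ┃                   
               ┃                   
               ┃                   
               ┗━━━━━━━━━━━━━━━━━━━
                                   
                                   
                                   
                                   
                                   
                                   


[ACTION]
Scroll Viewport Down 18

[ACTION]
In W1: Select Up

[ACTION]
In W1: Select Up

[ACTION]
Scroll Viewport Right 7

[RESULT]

   ┃  co┃                          
   ┃  co┃                          
   ┃  co┃                          
   ┗━━━━┃                          
        ┃                          
        ┃                          
        ┃                          
        ┃                          
        ┃                          
        ┗━━━━━━━━━━━━━━━━━━━━━━━━━━
                                   
                                   
                                   
                                   
                                   
                                   


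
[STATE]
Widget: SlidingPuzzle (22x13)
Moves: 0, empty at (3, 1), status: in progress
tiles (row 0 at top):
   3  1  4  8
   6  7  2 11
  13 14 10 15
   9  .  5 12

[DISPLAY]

┌────┬────┬────┬────┐ 
│  3 │  1 │  4 │  8 │ 
├────┼────┼────┼────┤ 
│  6 │  7 │  2 │ 11 │ 
├────┼────┼────┼────┤ 
│ 13 │ 14 │ 10 │ 15 │ 
├────┼────┼────┼────┤ 
│  9 │    │  5 │ 12 │ 
└────┴────┴────┴────┘ 
Moves: 0              
                      
                      
                      


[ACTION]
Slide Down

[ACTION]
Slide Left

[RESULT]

┌────┬────┬────┬────┐ 
│  3 │  1 │  4 │  8 │ 
├────┼────┼────┼────┤ 
│  6 │  7 │  2 │ 11 │ 
├────┼────┼────┼────┤ 
│ 13 │ 10 │    │ 15 │ 
├────┼────┼────┼────┤ 
│  9 │ 14 │  5 │ 12 │ 
└────┴────┴────┴────┘ 
Moves: 2              
                      
                      
                      


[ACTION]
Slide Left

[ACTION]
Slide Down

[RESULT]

┌────┬────┬────┬────┐ 
│  3 │  1 │  4 │  8 │ 
├────┼────┼────┼────┤ 
│  6 │  7 │  2 │    │ 
├────┼────┼────┼────┤ 
│ 13 │ 10 │ 15 │ 11 │ 
├────┼────┼────┼────┤ 
│  9 │ 14 │  5 │ 12 │ 
└────┴────┴────┴────┘ 
Moves: 4              
                      
                      
                      


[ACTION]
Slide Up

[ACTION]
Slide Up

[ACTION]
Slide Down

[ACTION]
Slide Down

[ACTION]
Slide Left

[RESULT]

┌────┬────┬────┬────┐ 
│  3 │  1 │  4 │  8 │ 
├────┼────┼────┼────┤ 
│  6 │  7 │  2 │    │ 
├────┼────┼────┼────┤ 
│ 13 │ 10 │ 15 │ 11 │ 
├────┼────┼────┼────┤ 
│  9 │ 14 │  5 │ 12 │ 
└────┴────┴────┴────┘ 
Moves: 8              
                      
                      
                      


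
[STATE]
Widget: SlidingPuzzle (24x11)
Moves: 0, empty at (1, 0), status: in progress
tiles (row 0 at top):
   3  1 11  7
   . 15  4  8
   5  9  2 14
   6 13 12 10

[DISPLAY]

┌────┬────┬────┬────┐   
│  3 │  1 │ 11 │  7 │   
├────┼────┼────┼────┤   
│    │ 15 │  4 │  8 │   
├────┼────┼────┼────┤   
│  5 │  9 │  2 │ 14 │   
├────┼────┼────┼────┤   
│  6 │ 13 │ 12 │ 10 │   
└────┴────┴────┴────┘   
Moves: 0                
                        


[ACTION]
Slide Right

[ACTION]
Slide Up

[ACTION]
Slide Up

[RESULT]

┌────┬────┬────┬────┐   
│  3 │  1 │ 11 │  7 │   
├────┼────┼────┼────┤   
│  5 │ 15 │  4 │  8 │   
├────┼────┼────┼────┤   
│  6 │  9 │  2 │ 14 │   
├────┼────┼────┼────┤   
│    │ 13 │ 12 │ 10 │   
└────┴────┴────┴────┘   
Moves: 2                
                        


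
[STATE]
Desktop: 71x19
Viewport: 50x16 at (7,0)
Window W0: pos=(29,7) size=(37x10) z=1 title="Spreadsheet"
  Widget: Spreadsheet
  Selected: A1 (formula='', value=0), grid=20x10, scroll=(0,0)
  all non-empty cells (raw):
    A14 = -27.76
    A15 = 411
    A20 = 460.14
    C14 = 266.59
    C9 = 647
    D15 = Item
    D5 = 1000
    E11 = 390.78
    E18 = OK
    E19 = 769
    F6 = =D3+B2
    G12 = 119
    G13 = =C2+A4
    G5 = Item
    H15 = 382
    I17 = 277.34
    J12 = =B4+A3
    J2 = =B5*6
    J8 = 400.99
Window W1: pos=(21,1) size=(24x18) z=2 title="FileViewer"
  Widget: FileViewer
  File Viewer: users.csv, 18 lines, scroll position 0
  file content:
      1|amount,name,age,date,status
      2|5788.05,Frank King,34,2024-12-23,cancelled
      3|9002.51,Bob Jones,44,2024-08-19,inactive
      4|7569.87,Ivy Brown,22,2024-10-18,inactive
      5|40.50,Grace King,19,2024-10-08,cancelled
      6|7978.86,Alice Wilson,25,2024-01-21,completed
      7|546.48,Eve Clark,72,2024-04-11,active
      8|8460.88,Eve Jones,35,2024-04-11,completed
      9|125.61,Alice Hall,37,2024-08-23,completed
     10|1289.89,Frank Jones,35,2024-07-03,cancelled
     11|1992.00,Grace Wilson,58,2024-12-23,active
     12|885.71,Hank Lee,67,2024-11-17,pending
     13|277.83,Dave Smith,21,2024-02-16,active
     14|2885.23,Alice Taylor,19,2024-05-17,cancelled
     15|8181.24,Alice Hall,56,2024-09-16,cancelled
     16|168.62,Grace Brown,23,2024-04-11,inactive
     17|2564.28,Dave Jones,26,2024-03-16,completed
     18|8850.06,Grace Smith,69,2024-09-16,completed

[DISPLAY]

                                                  
              ┏━━━━━━━━━━━━━━━━━━━━━━┓            
              ┃ FileViewer           ┃            
              ┠──────────────────────┨            
              ┃amount,name,age,date,▲┃            
              ┃5788.05,Frank King,34█┃            
              ┃9002.51,Bob Jones,44,░┃            
              ┃7569.87,Ivy Brown,22,░┃━━━━━━━━━━━━
              ┃40.50,Grace King,19,2░┃            
              ┃7978.86,Alice Wilson,░┃────────────
              ┃546.48,Eve Clark,72,2░┃            
              ┃8460.88,Eve Jones,35,░┃B       C   
              ┃125.61,Alice Hall,37,░┃------------
              ┃1289.89,Frank Jones,3░┃    0       
              ┃1992.00,Grace Wilson,░┃    0       
              ┃885.71,Hank Lee,67,20░┃    0       


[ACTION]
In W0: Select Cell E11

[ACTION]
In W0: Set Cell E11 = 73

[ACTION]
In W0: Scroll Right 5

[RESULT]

                                                  
              ┏━━━━━━━━━━━━━━━━━━━━━━┓            
              ┃ FileViewer           ┃            
              ┠──────────────────────┨            
              ┃amount,name,age,date,▲┃            
              ┃5788.05,Frank King,34█┃            
              ┃9002.51,Bob Jones,44,░┃            
              ┃7569.87,Ivy Brown,22,░┃━━━━━━━━━━━━
              ┃40.50,Grace King,19,2░┃            
              ┃7978.86,Alice Wilson,░┃────────────
              ┃546.48,Eve Clark,72,2░┃            
              ┃8460.88,Eve Jones,35,░┃G       H   
              ┃125.61,Alice Hall,37,░┃------------
              ┃1289.89,Frank Jones,3░┃    0       
              ┃1992.00,Grace Wilson,░┃    0       
              ┃885.71,Hank Lee,67,20░┃    0       


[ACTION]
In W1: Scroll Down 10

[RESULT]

                                                  
              ┏━━━━━━━━━━━━━━━━━━━━━━┓            
              ┃ FileViewer           ┃            
              ┠──────────────────────┨            
              ┃40.50,Grace King,19,2▲┃            
              ┃7978.86,Alice Wilson,░┃            
              ┃546.48,Eve Clark,72,2░┃            
              ┃8460.88,Eve Jones,35,░┃━━━━━━━━━━━━
              ┃125.61,Alice Hall,37,░┃            
              ┃1289.89,Frank Jones,3░┃────────────
              ┃1992.00,Grace Wilson,░┃            
              ┃885.71,Hank Lee,67,20░┃G       H   
              ┃277.83,Dave Smith,21,░┃------------
              ┃2885.23,Alice Taylor,░┃    0       
              ┃8181.24,Alice Hall,56░┃    0       
              ┃168.62,Grace Brown,23░┃    0       


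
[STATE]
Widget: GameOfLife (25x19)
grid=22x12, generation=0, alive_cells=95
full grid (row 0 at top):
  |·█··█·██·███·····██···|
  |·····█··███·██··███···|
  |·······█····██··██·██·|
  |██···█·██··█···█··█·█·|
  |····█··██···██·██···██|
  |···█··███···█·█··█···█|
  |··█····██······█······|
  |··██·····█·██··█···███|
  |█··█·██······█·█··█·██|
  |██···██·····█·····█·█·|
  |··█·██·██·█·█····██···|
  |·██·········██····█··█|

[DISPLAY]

Gen: 0                   
·█··█·██·███·····██···   
·····█··███·██··███···   
·······█····██··██·██·   
██···█·██··█···█··█·█·   
····█··██···██·██···██   
···█··███···█·█··█···█   
··█····██······█······   
··██·····█·██··█···███   
█··█·██······█·█··█·██   
██···██·····█·····█·█·   
··█·██·██·█·█····██···   
·██·········██····█··█   
                         
                         
                         
                         
                         
                         


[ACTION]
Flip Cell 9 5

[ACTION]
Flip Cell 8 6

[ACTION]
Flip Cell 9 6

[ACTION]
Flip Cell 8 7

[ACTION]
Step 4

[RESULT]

Gen: 4                   
·····██·····█·········   
·····██····█·█········   
··········██·█········   
····█·····██·██····██·   
···███···██··██···██··   
··█···█·█···█·····███·   
·███··█·█···█····██·██   
█·█··██·█······█··█·██   
··█····█·███··███···█·   
··█·······████·█······   
██··········███·███···   
············█·········   
                         
                         
                         
                         
                         
                         


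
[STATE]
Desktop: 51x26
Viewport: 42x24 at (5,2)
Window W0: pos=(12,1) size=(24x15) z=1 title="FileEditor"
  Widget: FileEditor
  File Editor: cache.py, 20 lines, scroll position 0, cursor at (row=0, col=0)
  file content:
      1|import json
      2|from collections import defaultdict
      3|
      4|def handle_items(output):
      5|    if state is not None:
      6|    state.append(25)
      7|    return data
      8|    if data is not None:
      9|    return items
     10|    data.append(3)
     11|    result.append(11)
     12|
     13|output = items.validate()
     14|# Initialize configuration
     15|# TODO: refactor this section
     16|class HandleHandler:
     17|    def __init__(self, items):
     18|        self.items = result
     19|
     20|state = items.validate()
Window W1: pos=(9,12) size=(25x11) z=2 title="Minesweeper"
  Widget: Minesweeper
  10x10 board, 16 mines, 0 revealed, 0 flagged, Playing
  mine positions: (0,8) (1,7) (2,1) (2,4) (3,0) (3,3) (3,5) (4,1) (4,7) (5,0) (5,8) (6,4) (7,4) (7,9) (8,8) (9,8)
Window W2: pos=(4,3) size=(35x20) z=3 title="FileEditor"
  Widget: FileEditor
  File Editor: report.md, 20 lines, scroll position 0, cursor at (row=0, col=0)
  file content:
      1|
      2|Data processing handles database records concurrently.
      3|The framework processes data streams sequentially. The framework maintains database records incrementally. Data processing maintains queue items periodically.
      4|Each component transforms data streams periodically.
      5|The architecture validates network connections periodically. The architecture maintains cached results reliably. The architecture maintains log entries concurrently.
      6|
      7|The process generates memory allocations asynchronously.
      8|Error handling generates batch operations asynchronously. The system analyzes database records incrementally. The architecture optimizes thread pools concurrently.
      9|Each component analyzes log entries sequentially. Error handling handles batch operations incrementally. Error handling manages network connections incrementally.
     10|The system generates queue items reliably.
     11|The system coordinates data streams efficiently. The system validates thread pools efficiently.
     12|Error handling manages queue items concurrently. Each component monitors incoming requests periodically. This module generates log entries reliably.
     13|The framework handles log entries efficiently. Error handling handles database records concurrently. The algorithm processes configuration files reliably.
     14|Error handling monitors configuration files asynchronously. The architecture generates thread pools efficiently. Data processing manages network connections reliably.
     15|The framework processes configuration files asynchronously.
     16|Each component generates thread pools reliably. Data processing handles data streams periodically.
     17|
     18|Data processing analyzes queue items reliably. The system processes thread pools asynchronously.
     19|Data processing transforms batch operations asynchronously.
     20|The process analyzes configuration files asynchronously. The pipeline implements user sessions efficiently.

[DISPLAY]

       ┃ FileEditor           ┃           
━━━━━━━━━━━━━━━━━━━━━━━━━━━━━━━━━┓        
 FileEditor                      ┃        
─────────────────────────────────┨        
█                               ▲┃        
Data processing handles database█┃        
The framework processes data str░┃        
Each component transforms data s░┃        
The architecture validates netwo░┃        
                                ░┃        
The process generates memory all░┃        
Error handling generates batch o░┃        
Each component analyzes log entr░┃        
The system generates queue items░┃        
The system coordinates data stre░┃        
Error handling manages queue ite░┃        
The framework handles log entrie░┃        
Error handling monitors configur░┃        
The framework processes configur░┃        
Each component generates thread ▼┃        
━━━━━━━━━━━━━━━━━━━━━━━━━━━━━━━━━┛        
                                          
                                          
                                          


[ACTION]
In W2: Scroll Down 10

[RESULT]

       ┃ FileEditor           ┃           
━━━━━━━━━━━━━━━━━━━━━━━━━━━━━━━━━┓        
 FileEditor                      ┃        
─────────────────────────────────┨        
The architecture validates netwo▲┃        
                                ░┃        
The process generates memory all░┃        
Error handling generates batch o░┃        
Each component analyzes log entr░┃        
The system generates queue items░┃        
The system coordinates data stre░┃        
Error handling manages queue ite░┃        
The framework handles log entrie░┃        
Error handling monitors configur░┃        
The framework processes configur░┃        
Each component generates thread ░┃        
                                ░┃        
Data processing analyzes queue i░┃        
Data processing transforms batch█┃        
The process analyzes configurati▼┃        
━━━━━━━━━━━━━━━━━━━━━━━━━━━━━━━━━┛        
                                          
                                          
                                          


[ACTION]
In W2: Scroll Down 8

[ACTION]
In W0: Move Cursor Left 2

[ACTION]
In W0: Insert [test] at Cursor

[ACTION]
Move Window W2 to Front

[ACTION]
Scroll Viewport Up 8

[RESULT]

                                          
       ┏━━━━━━━━━━━━━━━━━━━━━━┓           
       ┃ FileEditor           ┃           
━━━━━━━━━━━━━━━━━━━━━━━━━━━━━━━━━┓        
 FileEditor                      ┃        
─────────────────────────────────┨        
The architecture validates netwo▲┃        
                                ░┃        
The process generates memory all░┃        
Error handling generates batch o░┃        
Each component analyzes log entr░┃        
The system generates queue items░┃        
The system coordinates data stre░┃        
Error handling manages queue ite░┃        
The framework handles log entrie░┃        
Error handling monitors configur░┃        
The framework processes configur░┃        
Each component generates thread ░┃        
                                ░┃        
Data processing analyzes queue i░┃        
Data processing transforms batch█┃        
The process analyzes configurati▼┃        
━━━━━━━━━━━━━━━━━━━━━━━━━━━━━━━━━┛        
                                          


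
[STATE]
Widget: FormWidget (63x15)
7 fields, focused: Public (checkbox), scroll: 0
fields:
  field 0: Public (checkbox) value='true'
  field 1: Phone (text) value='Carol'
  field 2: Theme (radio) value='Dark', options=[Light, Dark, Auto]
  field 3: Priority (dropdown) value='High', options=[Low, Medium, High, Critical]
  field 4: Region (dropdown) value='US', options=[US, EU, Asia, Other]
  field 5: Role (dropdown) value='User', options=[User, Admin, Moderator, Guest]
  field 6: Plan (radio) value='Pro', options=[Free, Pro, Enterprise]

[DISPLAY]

> Public:     [x]                                              
  Phone:      [Carol                                          ]
  Theme:      ( ) Light  (●) Dark  ( ) Auto                    
  Priority:   [High                                          ▼]
  Region:     [US                                            ▼]
  Role:       [User                                          ▼]
  Plan:       ( ) Free  (●) Pro  ( ) Enterprise                
                                                               
                                                               
                                                               
                                                               
                                                               
                                                               
                                                               
                                                               


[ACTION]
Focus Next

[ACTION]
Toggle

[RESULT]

  Public:     [x]                                              
> Phone:      [Carol                                          ]
  Theme:      ( ) Light  (●) Dark  ( ) Auto                    
  Priority:   [High                                          ▼]
  Region:     [US                                            ▼]
  Role:       [User                                          ▼]
  Plan:       ( ) Free  (●) Pro  ( ) Enterprise                
                                                               
                                                               
                                                               
                                                               
                                                               
                                                               
                                                               
                                                               


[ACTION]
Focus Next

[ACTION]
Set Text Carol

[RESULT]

  Public:     [x]                                              
  Phone:      [Carol                                          ]
> Theme:      ( ) Light  (●) Dark  ( ) Auto                    
  Priority:   [High                                          ▼]
  Region:     [US                                            ▼]
  Role:       [User                                          ▼]
  Plan:       ( ) Free  (●) Pro  ( ) Enterprise                
                                                               
                                                               
                                                               
                                                               
                                                               
                                                               
                                                               
                                                               


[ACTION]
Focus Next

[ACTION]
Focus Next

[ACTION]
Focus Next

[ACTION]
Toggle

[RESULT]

  Public:     [x]                                              
  Phone:      [Carol                                          ]
  Theme:      ( ) Light  (●) Dark  ( ) Auto                    
  Priority:   [High                                          ▼]
  Region:     [US                                            ▼]
> Role:       [User                                          ▼]
  Plan:       ( ) Free  (●) Pro  ( ) Enterprise                
                                                               
                                                               
                                                               
                                                               
                                                               
                                                               
                                                               
                                                               


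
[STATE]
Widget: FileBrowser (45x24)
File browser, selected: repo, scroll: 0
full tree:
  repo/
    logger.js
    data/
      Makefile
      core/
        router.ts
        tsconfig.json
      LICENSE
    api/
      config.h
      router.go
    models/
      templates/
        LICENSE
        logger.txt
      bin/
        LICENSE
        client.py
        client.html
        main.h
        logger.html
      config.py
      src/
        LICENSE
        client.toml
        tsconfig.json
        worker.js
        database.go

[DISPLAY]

> [-] repo/                                  
    logger.js                                
    [+] data/                                
    [+] api/                                 
    [+] models/                              
                                             
                                             
                                             
                                             
                                             
                                             
                                             
                                             
                                             
                                             
                                             
                                             
                                             
                                             
                                             
                                             
                                             
                                             
                                             


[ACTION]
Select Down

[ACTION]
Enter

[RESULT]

  [-] repo/                                  
  > logger.js                                
    [+] data/                                
    [+] api/                                 
    [+] models/                              
                                             
                                             
                                             
                                             
                                             
                                             
                                             
                                             
                                             
                                             
                                             
                                             
                                             
                                             
                                             
                                             
                                             
                                             
                                             


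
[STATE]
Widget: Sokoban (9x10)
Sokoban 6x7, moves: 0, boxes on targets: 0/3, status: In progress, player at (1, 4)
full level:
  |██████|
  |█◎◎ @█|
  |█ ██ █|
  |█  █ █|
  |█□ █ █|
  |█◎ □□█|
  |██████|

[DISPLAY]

██████   
█◎◎ @█   
█ ██ █   
█  █ █   
█□ █ █   
█◎ □□█   
██████   
Moves: 0 
         
         


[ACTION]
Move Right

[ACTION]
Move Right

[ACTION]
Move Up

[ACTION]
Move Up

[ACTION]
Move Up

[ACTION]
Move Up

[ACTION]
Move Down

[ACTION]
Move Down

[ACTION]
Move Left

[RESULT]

██████   
█◎◎  █   
█ ██ █   
█  █@█   
█□ █ █   
█◎ □□█   
██████   
Moves: 2 
         
         
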